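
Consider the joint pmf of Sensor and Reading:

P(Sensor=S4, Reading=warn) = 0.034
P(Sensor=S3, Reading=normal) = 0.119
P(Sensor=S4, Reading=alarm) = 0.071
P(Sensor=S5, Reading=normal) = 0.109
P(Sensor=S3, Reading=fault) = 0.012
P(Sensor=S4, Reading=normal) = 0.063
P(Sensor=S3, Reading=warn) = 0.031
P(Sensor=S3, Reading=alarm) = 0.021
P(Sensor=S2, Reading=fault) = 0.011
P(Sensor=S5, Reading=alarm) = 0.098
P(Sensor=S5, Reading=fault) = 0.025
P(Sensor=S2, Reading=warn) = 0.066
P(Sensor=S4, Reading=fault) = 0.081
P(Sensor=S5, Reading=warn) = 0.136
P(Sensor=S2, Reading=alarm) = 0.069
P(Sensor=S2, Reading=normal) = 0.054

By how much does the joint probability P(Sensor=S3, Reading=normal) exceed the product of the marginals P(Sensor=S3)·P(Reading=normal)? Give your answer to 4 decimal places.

0.0559

P(Sensor=S3) = 0.119 + 0.031 + 0.021 + 0.012 = 0.183.
P(Reading=normal) = 0.054 + 0.119 + 0.063 + 0.109 = 0.345.
P(Sensor=S3, Reading=normal) − P(Sensor=S3)P(Reading=normal) = 0.119 − 0.183×0.345 = 0.0559.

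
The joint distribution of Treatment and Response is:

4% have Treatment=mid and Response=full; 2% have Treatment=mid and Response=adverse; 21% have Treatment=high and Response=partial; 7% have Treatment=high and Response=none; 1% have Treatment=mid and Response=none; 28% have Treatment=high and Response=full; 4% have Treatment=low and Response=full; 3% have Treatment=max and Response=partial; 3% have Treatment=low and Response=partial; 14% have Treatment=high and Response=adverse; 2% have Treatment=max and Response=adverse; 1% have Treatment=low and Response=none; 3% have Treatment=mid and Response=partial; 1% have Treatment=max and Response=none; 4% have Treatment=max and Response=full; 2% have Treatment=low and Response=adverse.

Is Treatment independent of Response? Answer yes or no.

Every cell satisfies P(Treatment,Response) = P(Treatment)·P(Response). For instance P(Treatment=max) = 0.10, P(Response=adverse) = 0.20, and 0.10×0.20 = 0.02 matches the joint entry. So Treatment and Response are independent.

yes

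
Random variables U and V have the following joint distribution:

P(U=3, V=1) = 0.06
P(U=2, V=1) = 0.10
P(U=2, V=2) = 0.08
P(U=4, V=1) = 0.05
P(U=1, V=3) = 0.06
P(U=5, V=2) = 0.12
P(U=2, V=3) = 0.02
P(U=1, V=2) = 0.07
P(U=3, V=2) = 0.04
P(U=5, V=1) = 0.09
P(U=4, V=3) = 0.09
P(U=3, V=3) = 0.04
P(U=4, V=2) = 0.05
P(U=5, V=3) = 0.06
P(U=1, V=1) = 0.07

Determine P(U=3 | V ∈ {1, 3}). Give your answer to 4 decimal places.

0.1563

P(V=1) = 0.07 + 0.10 + 0.06 + 0.05 + 0.09 = 0.37.
P(V=3) = 0.06 + 0.02 + 0.04 + 0.09 + 0.06 = 0.27.
P(V ∈ {1, 3}) = 0.37 + 0.27 = 0.64; P(U=3, V ∈ {1, 3}) = 0.06 + 0.04 = 0.10.
P(U=3 | V ∈ {1, 3}) = 0.10/0.64 = 0.1563.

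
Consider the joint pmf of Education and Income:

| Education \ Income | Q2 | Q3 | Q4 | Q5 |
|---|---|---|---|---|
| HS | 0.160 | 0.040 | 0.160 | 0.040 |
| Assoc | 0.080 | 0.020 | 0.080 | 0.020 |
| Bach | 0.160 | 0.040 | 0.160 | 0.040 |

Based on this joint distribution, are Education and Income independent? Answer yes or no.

Every cell satisfies P(Education,Income) = P(Education)·P(Income). For instance P(Education=HS) = 0.400, P(Income=Q3) = 0.100, and 0.400×0.100 = 0.040 matches the joint entry. So Education and Income are independent.

yes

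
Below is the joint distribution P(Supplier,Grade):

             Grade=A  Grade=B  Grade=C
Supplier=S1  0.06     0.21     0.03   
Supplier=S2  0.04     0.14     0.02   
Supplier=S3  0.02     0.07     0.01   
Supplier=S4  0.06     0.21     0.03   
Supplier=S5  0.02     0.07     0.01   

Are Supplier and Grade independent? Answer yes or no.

Every cell satisfies P(Supplier,Grade) = P(Supplier)·P(Grade). For instance P(Supplier=S2) = 0.20, P(Grade=B) = 0.70, and 0.20×0.70 = 0.14 matches the joint entry. So Supplier and Grade are independent.

yes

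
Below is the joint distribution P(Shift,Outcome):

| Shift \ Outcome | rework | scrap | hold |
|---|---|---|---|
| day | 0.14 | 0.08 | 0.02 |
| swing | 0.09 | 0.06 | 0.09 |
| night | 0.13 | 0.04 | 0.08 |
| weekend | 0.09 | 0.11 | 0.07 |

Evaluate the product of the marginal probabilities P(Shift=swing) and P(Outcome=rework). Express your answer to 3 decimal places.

0.108

P(Shift=swing) = 0.09 + 0.06 + 0.09 = 0.24.
P(Outcome=rework) = 0.14 + 0.09 + 0.13 + 0.09 = 0.45.
Product: 0.24 × 0.45 = 0.108.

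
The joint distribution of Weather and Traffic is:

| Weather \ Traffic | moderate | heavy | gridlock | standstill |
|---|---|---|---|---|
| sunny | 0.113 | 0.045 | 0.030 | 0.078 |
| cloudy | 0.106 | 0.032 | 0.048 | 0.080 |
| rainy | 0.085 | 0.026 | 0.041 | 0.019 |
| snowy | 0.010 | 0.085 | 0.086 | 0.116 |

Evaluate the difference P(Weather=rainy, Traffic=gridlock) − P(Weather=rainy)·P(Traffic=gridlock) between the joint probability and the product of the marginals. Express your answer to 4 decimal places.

0.0059

P(Weather=rainy) = 0.085 + 0.026 + 0.041 + 0.019 = 0.171.
P(Traffic=gridlock) = 0.030 + 0.048 + 0.041 + 0.086 = 0.205.
P(Weather=rainy, Traffic=gridlock) − P(Weather=rainy)P(Traffic=gridlock) = 0.041 − 0.171×0.205 = 0.0059.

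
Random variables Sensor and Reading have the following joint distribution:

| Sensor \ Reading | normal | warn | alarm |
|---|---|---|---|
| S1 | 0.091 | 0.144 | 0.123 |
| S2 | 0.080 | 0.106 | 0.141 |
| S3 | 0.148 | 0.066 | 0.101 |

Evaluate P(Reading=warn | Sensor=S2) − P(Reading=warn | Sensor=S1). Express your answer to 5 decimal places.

-0.07808

P(Sensor=S2) = 0.080 + 0.106 + 0.141 = 0.327; P(Reading=warn | Sensor=S2) = 0.106/0.327 = 0.324159.
P(Sensor=S1) = 0.091 + 0.144 + 0.123 = 0.358; P(Reading=warn | Sensor=S1) = 0.144/0.358 = 0.402235.
Difference = -0.07808.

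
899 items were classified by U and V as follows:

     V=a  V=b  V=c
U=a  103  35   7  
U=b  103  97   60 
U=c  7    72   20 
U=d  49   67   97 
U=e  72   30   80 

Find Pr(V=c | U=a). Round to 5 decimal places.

0.04828

Total with U=a: 103 + 35 + 7 = 145.
P(V=c | U=a) = 7/145 = 0.04828.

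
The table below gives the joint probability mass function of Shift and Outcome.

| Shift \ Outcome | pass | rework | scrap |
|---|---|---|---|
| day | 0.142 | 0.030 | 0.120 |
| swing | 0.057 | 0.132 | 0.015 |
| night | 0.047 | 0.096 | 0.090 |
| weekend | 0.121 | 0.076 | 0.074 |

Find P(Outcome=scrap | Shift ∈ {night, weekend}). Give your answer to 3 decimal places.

0.325

P(Shift=night) = 0.047 + 0.096 + 0.090 = 0.233.
P(Shift=weekend) = 0.121 + 0.076 + 0.074 = 0.271.
P(Shift ∈ {night, weekend}) = 0.233 + 0.271 = 0.504; P(Outcome=scrap, Shift ∈ {night, weekend}) = 0.090 + 0.074 = 0.164.
P(Outcome=scrap | Shift ∈ {night, weekend}) = 0.164/0.504 = 0.325.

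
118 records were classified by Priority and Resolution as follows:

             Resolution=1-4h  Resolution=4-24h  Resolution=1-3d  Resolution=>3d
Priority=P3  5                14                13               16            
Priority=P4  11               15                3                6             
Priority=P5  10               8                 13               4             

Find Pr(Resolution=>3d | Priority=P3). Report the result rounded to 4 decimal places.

Total with Priority=P3: 5 + 14 + 13 + 16 = 48.
P(Resolution=>3d | Priority=P3) = 16/48 = 0.3333.

0.3333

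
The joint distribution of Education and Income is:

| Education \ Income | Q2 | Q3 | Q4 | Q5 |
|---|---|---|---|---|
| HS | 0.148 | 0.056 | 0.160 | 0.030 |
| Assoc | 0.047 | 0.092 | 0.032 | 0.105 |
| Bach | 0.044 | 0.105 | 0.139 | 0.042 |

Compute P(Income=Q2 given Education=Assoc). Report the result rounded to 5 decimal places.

0.17029

P(Education=Assoc) = 0.047 + 0.092 + 0.032 + 0.105 = 0.276.
P(Income=Q2 | Education=Assoc) = 0.047/0.276 = 0.17029.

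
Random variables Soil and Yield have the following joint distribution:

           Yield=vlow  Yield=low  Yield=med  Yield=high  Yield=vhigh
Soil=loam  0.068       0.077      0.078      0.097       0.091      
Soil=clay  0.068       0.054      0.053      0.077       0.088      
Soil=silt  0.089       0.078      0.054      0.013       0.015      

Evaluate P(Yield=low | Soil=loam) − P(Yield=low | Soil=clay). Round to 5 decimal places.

P(Soil=loam) = 0.068 + 0.077 + 0.078 + 0.097 + 0.091 = 0.411; P(Yield=low | Soil=loam) = 0.077/0.411 = 0.187348.
P(Soil=clay) = 0.068 + 0.054 + 0.053 + 0.077 + 0.088 = 0.340; P(Yield=low | Soil=clay) = 0.054/0.340 = 0.158824.
Difference = 0.02852.

0.02852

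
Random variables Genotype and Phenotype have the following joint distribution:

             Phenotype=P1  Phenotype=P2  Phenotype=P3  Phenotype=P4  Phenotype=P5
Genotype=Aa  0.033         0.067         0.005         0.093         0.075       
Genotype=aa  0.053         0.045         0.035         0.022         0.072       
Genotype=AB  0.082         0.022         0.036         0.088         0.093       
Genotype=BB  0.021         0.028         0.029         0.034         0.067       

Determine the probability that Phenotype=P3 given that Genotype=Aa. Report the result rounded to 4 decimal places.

0.0183

P(Genotype=Aa) = 0.033 + 0.067 + 0.005 + 0.093 + 0.075 = 0.273.
P(Phenotype=P3 | Genotype=Aa) = 0.005/0.273 = 0.0183.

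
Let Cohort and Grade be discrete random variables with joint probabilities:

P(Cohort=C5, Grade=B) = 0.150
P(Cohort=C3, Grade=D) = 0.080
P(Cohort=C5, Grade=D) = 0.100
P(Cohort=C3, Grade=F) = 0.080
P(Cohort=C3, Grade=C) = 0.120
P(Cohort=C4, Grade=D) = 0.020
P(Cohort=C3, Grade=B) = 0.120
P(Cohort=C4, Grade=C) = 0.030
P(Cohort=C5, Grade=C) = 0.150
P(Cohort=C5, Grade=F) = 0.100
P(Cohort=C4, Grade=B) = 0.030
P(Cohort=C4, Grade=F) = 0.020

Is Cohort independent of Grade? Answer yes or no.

Every cell satisfies P(Cohort,Grade) = P(Cohort)·P(Grade). For instance P(Cohort=C3) = 0.400, P(Grade=F) = 0.200, and 0.400×0.200 = 0.080 matches the joint entry. So Cohort and Grade are independent.

yes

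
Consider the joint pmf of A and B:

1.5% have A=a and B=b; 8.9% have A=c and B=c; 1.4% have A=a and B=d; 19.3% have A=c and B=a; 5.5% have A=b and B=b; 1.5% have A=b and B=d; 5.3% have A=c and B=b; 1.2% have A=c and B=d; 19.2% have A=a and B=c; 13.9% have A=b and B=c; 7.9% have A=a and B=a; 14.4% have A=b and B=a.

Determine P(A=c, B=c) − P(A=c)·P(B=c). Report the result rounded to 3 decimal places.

P(A=c) = 0.193 + 0.053 + 0.089 + 0.012 = 0.347.
P(B=c) = 0.192 + 0.139 + 0.089 = 0.420.
P(A=c, B=c) − P(A=c)P(B=c) = 0.089 − 0.347×0.420 = -0.057.

-0.057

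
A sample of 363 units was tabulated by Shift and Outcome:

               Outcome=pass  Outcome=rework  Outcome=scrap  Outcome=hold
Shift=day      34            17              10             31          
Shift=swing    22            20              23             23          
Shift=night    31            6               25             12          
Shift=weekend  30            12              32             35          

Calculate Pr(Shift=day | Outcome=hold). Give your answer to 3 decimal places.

0.307

Total with Outcome=hold: 31 + 23 + 12 + 35 = 101.
P(Shift=day | Outcome=hold) = 31/101 = 0.307.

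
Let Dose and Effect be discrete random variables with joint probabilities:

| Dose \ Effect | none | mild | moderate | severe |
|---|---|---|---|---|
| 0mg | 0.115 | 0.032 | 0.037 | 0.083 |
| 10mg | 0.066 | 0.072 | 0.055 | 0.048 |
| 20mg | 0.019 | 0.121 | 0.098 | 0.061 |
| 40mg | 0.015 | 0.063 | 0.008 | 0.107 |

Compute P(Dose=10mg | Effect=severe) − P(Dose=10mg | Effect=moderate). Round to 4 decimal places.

-0.1172

P(Effect=severe) = 0.083 + 0.048 + 0.061 + 0.107 = 0.299; P(Dose=10mg | Effect=severe) = 0.048/0.299 = 0.16054.
P(Effect=moderate) = 0.037 + 0.055 + 0.098 + 0.008 = 0.198; P(Dose=10mg | Effect=moderate) = 0.055/0.198 = 0.27778.
Difference = -0.1172.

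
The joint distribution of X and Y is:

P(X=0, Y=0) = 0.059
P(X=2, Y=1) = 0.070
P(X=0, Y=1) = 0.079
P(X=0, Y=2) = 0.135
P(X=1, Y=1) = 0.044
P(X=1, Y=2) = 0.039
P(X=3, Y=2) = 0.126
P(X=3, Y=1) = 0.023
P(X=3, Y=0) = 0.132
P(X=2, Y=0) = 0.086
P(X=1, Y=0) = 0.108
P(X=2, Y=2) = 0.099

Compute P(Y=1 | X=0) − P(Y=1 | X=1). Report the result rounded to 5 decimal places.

0.05901

P(X=0) = 0.059 + 0.079 + 0.135 = 0.273; P(Y=1 | X=0) = 0.079/0.273 = 0.289377.
P(X=1) = 0.108 + 0.044 + 0.039 = 0.191; P(Y=1 | X=1) = 0.044/0.191 = 0.230366.
Difference = 0.05901.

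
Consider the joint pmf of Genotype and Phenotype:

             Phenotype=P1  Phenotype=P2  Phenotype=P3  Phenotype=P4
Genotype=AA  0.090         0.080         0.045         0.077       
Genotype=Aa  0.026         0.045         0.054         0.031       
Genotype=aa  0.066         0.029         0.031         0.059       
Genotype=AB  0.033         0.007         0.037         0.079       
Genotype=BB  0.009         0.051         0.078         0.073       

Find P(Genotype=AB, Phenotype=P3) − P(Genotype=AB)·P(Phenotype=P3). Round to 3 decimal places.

-0.001

P(Genotype=AB) = 0.033 + 0.007 + 0.037 + 0.079 = 0.156.
P(Phenotype=P3) = 0.045 + 0.054 + 0.031 + 0.037 + 0.078 = 0.245.
P(Genotype=AB, Phenotype=P3) − P(Genotype=AB)P(Phenotype=P3) = 0.037 − 0.156×0.245 = -0.001.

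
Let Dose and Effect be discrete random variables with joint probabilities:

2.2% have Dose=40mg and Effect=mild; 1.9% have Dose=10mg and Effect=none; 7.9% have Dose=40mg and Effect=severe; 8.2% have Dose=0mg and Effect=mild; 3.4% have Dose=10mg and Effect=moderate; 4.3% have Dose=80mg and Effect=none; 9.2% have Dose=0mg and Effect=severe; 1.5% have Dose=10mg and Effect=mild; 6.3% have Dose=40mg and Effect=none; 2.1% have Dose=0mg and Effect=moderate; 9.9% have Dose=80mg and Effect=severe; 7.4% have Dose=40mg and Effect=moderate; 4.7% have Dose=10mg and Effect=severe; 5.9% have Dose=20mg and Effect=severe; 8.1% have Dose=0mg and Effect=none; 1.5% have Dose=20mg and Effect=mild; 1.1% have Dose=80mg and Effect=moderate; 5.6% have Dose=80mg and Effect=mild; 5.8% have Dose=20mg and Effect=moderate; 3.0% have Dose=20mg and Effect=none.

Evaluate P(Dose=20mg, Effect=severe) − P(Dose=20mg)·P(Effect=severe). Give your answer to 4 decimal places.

P(Dose=20mg) = 0.030 + 0.015 + 0.058 + 0.059 = 0.162.
P(Effect=severe) = 0.092 + 0.047 + 0.059 + 0.079 + 0.099 = 0.376.
P(Dose=20mg, Effect=severe) − P(Dose=20mg)P(Effect=severe) = 0.059 − 0.162×0.376 = -0.0019.

-0.0019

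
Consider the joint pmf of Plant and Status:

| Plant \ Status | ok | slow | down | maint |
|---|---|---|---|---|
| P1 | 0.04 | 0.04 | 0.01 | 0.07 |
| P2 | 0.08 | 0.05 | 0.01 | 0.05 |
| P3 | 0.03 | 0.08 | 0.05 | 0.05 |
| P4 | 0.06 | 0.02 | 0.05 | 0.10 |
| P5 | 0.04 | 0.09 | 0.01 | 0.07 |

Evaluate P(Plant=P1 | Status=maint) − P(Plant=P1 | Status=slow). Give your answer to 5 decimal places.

P(Status=maint) = 0.07 + 0.05 + 0.05 + 0.10 + 0.07 = 0.34; P(Plant=P1 | Status=maint) = 0.07/0.34 = 0.205882.
P(Status=slow) = 0.04 + 0.05 + 0.08 + 0.02 + 0.09 = 0.28; P(Plant=P1 | Status=slow) = 0.04/0.28 = 0.142857.
Difference = 0.06303.

0.06303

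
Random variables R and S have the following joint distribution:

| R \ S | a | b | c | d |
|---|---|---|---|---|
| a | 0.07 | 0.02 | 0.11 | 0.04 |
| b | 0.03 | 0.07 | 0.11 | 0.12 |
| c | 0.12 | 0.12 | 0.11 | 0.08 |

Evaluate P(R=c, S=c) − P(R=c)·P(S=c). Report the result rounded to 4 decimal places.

P(R=c) = 0.12 + 0.12 + 0.11 + 0.08 = 0.43.
P(S=c) = 0.11 + 0.11 + 0.11 = 0.33.
P(R=c, S=c) − P(R=c)P(S=c) = 0.11 − 0.43×0.33 = -0.0319.

-0.0319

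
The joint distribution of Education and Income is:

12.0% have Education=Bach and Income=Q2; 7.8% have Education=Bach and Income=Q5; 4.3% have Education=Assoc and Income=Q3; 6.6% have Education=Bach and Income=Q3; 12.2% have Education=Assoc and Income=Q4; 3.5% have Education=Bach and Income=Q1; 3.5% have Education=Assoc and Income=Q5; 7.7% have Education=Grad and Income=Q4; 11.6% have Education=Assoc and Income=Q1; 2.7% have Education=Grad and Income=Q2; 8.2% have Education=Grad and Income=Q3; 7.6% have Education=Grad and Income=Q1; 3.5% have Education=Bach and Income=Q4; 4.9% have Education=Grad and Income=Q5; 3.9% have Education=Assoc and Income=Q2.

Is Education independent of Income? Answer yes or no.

no

P(Education=Bach) = 0.334 and P(Income=Q2) = 0.186, so their product is 0.06212, but P(Education=Bach, Income=Q2) = 0.120. Since these differ, Education and Income are not independent.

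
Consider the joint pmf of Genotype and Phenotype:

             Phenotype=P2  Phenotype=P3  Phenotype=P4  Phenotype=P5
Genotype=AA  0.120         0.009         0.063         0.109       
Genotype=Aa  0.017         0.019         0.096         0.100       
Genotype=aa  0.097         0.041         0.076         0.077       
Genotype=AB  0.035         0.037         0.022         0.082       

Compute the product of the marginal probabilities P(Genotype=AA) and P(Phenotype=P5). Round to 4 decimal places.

P(Genotype=AA) = 0.120 + 0.009 + 0.063 + 0.109 = 0.301.
P(Phenotype=P5) = 0.109 + 0.100 + 0.077 + 0.082 = 0.368.
Product: 0.301 × 0.368 = 0.1108.

0.1108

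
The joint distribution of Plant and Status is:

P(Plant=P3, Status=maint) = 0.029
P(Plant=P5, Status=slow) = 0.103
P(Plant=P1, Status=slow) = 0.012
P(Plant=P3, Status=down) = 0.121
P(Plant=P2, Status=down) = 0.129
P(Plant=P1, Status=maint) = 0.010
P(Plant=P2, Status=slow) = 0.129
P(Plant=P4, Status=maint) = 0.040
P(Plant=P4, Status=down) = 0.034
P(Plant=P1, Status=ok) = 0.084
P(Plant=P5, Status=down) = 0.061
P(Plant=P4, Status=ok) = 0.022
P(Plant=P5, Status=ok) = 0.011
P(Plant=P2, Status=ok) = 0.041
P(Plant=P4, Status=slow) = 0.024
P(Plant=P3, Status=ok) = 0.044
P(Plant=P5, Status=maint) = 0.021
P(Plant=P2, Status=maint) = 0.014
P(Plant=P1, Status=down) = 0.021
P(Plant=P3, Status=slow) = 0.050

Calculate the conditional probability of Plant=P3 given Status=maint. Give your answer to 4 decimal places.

0.2544

P(Status=maint) = 0.010 + 0.014 + 0.029 + 0.040 + 0.021 = 0.114.
P(Plant=P3 | Status=maint) = 0.029/0.114 = 0.2544.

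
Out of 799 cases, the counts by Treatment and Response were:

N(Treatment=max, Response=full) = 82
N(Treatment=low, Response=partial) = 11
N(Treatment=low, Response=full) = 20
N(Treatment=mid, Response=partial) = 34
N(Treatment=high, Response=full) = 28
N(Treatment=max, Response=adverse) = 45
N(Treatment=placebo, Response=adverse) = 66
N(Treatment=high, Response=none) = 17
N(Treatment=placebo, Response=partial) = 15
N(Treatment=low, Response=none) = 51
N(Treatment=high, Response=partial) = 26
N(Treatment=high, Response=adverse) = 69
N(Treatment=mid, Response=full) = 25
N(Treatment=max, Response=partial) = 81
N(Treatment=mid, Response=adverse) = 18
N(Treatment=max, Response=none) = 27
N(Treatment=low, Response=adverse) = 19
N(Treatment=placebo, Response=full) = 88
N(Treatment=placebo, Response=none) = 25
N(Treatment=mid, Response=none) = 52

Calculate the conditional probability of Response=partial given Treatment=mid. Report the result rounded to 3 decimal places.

0.264

Total with Treatment=mid: 52 + 34 + 25 + 18 = 129.
P(Response=partial | Treatment=mid) = 34/129 = 0.264.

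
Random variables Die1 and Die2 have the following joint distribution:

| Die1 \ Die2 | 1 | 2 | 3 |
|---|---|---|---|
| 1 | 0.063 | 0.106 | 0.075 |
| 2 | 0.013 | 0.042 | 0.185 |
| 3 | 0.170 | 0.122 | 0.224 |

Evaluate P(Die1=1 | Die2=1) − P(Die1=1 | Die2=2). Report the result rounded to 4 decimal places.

-0.1365

P(Die2=1) = 0.063 + 0.013 + 0.170 = 0.246; P(Die1=1 | Die2=1) = 0.063/0.246 = 0.25610.
P(Die2=2) = 0.106 + 0.042 + 0.122 = 0.270; P(Die1=1 | Die2=2) = 0.106/0.270 = 0.39259.
Difference = -0.1365.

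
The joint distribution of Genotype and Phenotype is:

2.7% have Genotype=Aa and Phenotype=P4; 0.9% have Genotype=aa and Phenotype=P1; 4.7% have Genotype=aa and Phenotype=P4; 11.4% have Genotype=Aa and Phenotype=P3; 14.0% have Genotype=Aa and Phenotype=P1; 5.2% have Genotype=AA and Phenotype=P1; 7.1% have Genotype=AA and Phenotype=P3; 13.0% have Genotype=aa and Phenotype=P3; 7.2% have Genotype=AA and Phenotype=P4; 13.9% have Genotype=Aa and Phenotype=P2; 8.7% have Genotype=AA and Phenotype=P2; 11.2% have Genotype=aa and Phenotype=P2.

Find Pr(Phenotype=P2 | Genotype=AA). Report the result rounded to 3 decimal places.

0.309

P(Genotype=AA) = 0.052 + 0.087 + 0.071 + 0.072 = 0.282.
P(Phenotype=P2 | Genotype=AA) = 0.087/0.282 = 0.309.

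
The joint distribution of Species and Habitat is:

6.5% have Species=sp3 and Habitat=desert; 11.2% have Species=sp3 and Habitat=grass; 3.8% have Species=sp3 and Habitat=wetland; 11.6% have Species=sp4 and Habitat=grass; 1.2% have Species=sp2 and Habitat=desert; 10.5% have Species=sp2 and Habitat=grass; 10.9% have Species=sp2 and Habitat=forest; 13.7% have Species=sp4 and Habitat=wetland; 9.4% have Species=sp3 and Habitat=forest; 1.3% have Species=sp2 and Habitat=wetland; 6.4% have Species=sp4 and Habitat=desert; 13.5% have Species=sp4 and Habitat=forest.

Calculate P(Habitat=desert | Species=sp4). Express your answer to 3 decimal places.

0.142

P(Species=sp4) = 0.135 + 0.116 + 0.137 + 0.064 = 0.452.
P(Habitat=desert | Species=sp4) = 0.064/0.452 = 0.142.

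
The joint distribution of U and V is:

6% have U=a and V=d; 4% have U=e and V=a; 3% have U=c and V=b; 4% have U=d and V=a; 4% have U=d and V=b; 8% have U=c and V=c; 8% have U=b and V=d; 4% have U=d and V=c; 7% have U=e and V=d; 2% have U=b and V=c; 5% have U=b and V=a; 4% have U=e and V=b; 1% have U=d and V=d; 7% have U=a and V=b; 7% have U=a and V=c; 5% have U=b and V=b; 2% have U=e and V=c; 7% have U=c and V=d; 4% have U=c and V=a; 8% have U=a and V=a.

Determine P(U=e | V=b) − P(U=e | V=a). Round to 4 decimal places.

P(V=b) = 0.07 + 0.05 + 0.03 + 0.04 + 0.04 = 0.23; P(U=e | V=b) = 0.04/0.23 = 0.17391.
P(V=a) = 0.08 + 0.05 + 0.04 + 0.04 + 0.04 = 0.25; P(U=e | V=a) = 0.04/0.25 = 0.16000.
Difference = 0.0139.

0.0139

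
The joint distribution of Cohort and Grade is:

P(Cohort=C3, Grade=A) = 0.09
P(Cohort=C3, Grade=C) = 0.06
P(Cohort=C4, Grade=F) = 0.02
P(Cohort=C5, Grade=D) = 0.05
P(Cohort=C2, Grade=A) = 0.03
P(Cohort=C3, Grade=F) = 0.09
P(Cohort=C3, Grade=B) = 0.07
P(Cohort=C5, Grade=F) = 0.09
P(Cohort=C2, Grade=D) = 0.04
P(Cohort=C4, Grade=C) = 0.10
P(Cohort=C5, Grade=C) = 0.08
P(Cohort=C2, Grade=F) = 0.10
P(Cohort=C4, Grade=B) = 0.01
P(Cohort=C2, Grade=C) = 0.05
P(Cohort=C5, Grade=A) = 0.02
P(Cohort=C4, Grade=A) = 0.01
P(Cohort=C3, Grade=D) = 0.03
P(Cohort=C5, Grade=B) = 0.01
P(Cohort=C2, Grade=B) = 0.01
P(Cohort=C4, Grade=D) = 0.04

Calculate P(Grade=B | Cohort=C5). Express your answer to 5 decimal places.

0.04000

P(Cohort=C5) = 0.02 + 0.01 + 0.08 + 0.05 + 0.09 = 0.25.
P(Grade=B | Cohort=C5) = 0.01/0.25 = 0.04000.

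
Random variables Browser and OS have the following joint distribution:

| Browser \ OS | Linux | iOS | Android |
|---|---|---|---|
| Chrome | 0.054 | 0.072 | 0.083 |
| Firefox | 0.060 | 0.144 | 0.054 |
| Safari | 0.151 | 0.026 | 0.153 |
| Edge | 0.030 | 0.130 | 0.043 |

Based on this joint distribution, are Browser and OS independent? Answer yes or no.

no

P(Browser=Safari) = 0.330 and P(OS=iOS) = 0.372, so their product is 0.12276, but P(Browser=Safari, OS=iOS) = 0.026. Since these differ, Browser and OS are not independent.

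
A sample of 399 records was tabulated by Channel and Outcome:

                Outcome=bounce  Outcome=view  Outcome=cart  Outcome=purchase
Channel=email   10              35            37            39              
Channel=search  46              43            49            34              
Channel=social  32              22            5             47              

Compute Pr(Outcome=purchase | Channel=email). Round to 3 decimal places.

0.322

Total with Channel=email: 10 + 35 + 37 + 39 = 121.
P(Outcome=purchase | Channel=email) = 39/121 = 0.322.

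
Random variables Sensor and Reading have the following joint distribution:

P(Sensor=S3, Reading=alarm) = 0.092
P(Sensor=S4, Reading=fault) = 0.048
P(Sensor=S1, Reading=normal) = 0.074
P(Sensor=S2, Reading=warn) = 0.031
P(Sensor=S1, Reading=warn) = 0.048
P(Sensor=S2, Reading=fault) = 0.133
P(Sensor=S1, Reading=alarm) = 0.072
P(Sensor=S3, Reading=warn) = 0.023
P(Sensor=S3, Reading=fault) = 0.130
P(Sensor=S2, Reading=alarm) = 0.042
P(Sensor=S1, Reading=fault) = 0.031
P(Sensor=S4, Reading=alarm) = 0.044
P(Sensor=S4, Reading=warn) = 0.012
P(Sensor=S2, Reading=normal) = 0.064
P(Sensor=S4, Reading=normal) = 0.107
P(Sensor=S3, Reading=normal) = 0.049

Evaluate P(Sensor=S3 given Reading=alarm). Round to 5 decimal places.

P(Reading=alarm) = 0.072 + 0.042 + 0.092 + 0.044 = 0.250.
P(Sensor=S3 | Reading=alarm) = 0.092/0.250 = 0.36800.

0.36800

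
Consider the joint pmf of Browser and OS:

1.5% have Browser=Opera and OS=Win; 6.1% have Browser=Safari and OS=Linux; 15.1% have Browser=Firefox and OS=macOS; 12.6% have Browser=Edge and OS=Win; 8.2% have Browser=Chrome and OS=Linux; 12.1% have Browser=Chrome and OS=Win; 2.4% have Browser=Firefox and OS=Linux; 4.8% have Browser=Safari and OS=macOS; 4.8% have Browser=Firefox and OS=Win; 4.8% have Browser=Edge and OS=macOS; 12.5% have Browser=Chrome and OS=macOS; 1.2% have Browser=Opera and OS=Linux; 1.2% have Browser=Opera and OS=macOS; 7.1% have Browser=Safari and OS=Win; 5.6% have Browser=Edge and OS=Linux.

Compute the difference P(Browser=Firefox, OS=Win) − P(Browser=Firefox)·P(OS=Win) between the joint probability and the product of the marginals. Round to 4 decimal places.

-0.0370

P(Browser=Firefox) = 0.048 + 0.151 + 0.024 = 0.223.
P(OS=Win) = 0.121 + 0.048 + 0.071 + 0.126 + 0.015 = 0.381.
P(Browser=Firefox, OS=Win) − P(Browser=Firefox)P(OS=Win) = 0.048 − 0.223×0.381 = -0.0370.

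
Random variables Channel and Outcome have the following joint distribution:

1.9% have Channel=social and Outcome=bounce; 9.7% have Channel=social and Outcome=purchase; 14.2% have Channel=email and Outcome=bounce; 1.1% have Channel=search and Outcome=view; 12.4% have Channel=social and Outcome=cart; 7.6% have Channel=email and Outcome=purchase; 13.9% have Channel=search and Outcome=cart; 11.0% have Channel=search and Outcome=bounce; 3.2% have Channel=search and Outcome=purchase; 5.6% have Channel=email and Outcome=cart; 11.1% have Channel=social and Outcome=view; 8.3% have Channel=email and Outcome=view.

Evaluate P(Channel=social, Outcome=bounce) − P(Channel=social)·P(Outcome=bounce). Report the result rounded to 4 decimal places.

-0.0761

P(Channel=social) = 0.019 + 0.111 + 0.124 + 0.097 = 0.351.
P(Outcome=bounce) = 0.142 + 0.110 + 0.019 = 0.271.
P(Channel=social, Outcome=bounce) − P(Channel=social)P(Outcome=bounce) = 0.019 − 0.351×0.271 = -0.0761.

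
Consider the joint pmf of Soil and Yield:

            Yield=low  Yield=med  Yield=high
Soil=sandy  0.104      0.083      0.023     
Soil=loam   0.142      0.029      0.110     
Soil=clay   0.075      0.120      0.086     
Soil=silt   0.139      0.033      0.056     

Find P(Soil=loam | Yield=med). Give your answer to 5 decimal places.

0.10943

P(Yield=med) = 0.083 + 0.029 + 0.120 + 0.033 = 0.265.
P(Soil=loam | Yield=med) = 0.029/0.265 = 0.10943.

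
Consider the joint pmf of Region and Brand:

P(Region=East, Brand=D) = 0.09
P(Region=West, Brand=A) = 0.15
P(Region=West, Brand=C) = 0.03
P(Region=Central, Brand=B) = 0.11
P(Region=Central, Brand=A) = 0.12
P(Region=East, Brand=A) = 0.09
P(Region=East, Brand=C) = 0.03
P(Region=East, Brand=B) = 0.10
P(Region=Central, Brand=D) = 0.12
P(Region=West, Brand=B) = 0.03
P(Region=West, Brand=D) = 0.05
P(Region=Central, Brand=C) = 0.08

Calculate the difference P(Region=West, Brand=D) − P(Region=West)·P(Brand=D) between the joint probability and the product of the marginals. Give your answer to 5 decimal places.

-0.01760

P(Region=West) = 0.15 + 0.03 + 0.03 + 0.05 = 0.26.
P(Brand=D) = 0.09 + 0.05 + 0.12 = 0.26.
P(Region=West, Brand=D) − P(Region=West)P(Brand=D) = 0.05 − 0.26×0.26 = -0.01760.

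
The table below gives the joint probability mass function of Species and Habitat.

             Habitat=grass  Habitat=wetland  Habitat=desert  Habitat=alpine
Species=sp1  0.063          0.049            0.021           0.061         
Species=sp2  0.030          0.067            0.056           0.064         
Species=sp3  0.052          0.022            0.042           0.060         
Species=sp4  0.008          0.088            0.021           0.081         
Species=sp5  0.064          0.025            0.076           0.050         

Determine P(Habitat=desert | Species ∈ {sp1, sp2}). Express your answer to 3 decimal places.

0.187

P(Species=sp1) = 0.063 + 0.049 + 0.021 + 0.061 = 0.194.
P(Species=sp2) = 0.030 + 0.067 + 0.056 + 0.064 = 0.217.
P(Species ∈ {sp1, sp2}) = 0.194 + 0.217 = 0.411; P(Habitat=desert, Species ∈ {sp1, sp2}) = 0.021 + 0.056 = 0.077.
P(Habitat=desert | Species ∈ {sp1, sp2}) = 0.077/0.411 = 0.187.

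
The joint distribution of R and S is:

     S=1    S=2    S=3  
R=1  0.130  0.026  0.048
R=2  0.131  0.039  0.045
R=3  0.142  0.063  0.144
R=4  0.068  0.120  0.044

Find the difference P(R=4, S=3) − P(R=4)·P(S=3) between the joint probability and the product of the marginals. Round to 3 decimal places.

-0.021

P(R=4) = 0.068 + 0.120 + 0.044 = 0.232.
P(S=3) = 0.048 + 0.045 + 0.144 + 0.044 = 0.281.
P(R=4, S=3) − P(R=4)P(S=3) = 0.044 − 0.232×0.281 = -0.021.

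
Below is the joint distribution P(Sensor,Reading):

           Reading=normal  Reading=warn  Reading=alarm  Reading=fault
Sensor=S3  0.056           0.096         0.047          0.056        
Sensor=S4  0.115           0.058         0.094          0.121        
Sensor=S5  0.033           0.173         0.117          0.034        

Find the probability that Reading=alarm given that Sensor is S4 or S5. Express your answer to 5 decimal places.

0.28322

P(Sensor=S4) = 0.115 + 0.058 + 0.094 + 0.121 = 0.388.
P(Sensor=S5) = 0.033 + 0.173 + 0.117 + 0.034 = 0.357.
P(Sensor ∈ {S4, S5}) = 0.388 + 0.357 = 0.745; P(Reading=alarm, Sensor ∈ {S4, S5}) = 0.094 + 0.117 = 0.211.
P(Reading=alarm | Sensor ∈ {S4, S5}) = 0.211/0.745 = 0.28322.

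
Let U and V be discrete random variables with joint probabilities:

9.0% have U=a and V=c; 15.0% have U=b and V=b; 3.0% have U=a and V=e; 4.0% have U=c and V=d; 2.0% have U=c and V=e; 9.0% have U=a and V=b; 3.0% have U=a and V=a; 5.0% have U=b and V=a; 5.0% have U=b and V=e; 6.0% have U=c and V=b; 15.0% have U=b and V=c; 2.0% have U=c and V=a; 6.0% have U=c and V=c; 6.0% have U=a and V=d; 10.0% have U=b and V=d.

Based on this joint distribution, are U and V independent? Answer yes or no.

yes

Every cell satisfies P(U,V) = P(U)·P(V). For instance P(U=c) = 0.200, P(V=a) = 0.100, and 0.200×0.100 = 0.020 matches the joint entry. So U and V are independent.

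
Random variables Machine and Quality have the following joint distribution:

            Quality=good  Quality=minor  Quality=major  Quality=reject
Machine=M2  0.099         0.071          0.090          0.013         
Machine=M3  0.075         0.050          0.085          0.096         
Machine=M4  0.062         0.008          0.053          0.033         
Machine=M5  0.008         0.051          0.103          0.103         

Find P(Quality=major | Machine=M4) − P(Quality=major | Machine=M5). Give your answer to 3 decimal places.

P(Machine=M4) = 0.062 + 0.008 + 0.053 + 0.033 = 0.156; P(Quality=major | Machine=M4) = 0.053/0.156 = 0.3397.
P(Machine=M5) = 0.008 + 0.051 + 0.103 + 0.103 = 0.265; P(Quality=major | Machine=M5) = 0.103/0.265 = 0.3887.
Difference = -0.049.

-0.049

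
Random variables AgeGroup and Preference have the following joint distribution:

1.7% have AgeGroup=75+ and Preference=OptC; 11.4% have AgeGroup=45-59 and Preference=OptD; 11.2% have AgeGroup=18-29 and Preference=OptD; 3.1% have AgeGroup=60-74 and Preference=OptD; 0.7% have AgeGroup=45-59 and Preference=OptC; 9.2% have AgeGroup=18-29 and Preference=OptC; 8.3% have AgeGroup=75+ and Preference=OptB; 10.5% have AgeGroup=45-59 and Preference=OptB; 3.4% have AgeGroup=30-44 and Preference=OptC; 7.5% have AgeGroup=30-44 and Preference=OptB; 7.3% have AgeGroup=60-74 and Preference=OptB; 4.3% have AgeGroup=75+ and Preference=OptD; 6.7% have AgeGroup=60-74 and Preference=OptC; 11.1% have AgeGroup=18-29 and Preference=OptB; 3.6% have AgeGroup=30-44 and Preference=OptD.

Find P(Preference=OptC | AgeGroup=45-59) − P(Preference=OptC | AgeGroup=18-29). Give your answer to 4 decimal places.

-0.2611

P(AgeGroup=45-59) = 0.105 + 0.007 + 0.114 = 0.226; P(Preference=OptC | AgeGroup=45-59) = 0.007/0.226 = 0.03097.
P(AgeGroup=18-29) = 0.111 + 0.092 + 0.112 = 0.315; P(Preference=OptC | AgeGroup=18-29) = 0.092/0.315 = 0.29206.
Difference = -0.2611.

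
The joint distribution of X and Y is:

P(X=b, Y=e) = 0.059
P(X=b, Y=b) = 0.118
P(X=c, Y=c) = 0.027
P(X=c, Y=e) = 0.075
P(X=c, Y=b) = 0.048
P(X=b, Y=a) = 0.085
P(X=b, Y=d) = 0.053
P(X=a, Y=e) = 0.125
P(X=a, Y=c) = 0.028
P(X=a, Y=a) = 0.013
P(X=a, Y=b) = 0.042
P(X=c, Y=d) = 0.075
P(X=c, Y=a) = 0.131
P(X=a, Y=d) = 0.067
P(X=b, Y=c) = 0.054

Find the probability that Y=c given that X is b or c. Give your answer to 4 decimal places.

0.1117

P(X=b) = 0.085 + 0.118 + 0.054 + 0.053 + 0.059 = 0.369.
P(X=c) = 0.131 + 0.048 + 0.027 + 0.075 + 0.075 = 0.356.
P(X ∈ {b, c}) = 0.369 + 0.356 = 0.725; P(Y=c, X ∈ {b, c}) = 0.054 + 0.027 = 0.081.
P(Y=c | X ∈ {b, c}) = 0.081/0.725 = 0.1117.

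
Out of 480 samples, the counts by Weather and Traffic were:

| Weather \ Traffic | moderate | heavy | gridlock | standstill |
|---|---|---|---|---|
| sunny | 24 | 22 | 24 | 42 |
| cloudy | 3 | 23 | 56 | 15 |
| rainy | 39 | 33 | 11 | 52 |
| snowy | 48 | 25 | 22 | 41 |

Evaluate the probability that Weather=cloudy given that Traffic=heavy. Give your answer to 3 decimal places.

0.223

Total with Traffic=heavy: 22 + 23 + 33 + 25 = 103.
P(Weather=cloudy | Traffic=heavy) = 23/103 = 0.223.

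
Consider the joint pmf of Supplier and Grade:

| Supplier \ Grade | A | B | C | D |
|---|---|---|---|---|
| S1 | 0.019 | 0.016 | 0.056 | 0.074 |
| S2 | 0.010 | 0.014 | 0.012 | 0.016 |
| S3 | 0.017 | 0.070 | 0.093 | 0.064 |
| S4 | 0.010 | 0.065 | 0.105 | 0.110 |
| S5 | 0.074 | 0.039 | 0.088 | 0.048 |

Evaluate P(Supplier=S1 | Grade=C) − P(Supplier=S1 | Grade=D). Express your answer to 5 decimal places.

P(Grade=C) = 0.056 + 0.012 + 0.093 + 0.105 + 0.088 = 0.354; P(Supplier=S1 | Grade=C) = 0.056/0.354 = 0.158192.
P(Grade=D) = 0.074 + 0.016 + 0.064 + 0.110 + 0.048 = 0.312; P(Supplier=S1 | Grade=D) = 0.074/0.312 = 0.237179.
Difference = -0.07899.

-0.07899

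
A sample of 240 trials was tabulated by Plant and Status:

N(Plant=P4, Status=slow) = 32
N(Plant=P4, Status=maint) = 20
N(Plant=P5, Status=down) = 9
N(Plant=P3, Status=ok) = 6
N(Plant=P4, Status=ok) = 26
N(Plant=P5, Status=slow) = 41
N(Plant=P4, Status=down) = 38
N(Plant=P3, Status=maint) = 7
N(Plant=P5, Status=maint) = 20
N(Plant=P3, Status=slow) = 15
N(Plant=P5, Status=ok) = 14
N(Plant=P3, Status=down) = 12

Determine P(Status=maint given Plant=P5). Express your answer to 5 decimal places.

0.23810

Total with Plant=P5: 14 + 41 + 9 + 20 = 84.
P(Status=maint | Plant=P5) = 20/84 = 0.23810.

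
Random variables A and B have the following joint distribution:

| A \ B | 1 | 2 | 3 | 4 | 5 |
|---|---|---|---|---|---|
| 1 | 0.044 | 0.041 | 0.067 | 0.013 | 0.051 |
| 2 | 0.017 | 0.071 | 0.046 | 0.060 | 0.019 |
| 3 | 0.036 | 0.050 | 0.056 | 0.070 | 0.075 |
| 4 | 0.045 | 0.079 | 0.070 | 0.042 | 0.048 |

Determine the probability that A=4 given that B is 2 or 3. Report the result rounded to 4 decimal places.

P(B=2) = 0.041 + 0.071 + 0.050 + 0.079 = 0.241.
P(B=3) = 0.067 + 0.046 + 0.056 + 0.070 = 0.239.
P(B ∈ {2, 3}) = 0.241 + 0.239 = 0.480; P(A=4, B ∈ {2, 3}) = 0.079 + 0.070 = 0.149.
P(A=4 | B ∈ {2, 3}) = 0.149/0.480 = 0.3104.

0.3104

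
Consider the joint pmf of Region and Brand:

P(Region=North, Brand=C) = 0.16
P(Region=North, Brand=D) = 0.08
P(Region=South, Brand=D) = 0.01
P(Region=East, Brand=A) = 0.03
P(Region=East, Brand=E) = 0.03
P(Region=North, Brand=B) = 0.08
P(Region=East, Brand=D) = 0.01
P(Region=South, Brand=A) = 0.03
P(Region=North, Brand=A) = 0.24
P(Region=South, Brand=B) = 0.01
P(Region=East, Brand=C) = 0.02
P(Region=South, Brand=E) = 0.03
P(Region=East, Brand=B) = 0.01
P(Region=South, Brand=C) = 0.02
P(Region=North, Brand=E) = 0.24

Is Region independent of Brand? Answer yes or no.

yes

Every cell satisfies P(Region,Brand) = P(Region)·P(Brand). For instance P(Region=North) = 0.80, P(Brand=C) = 0.20, and 0.80×0.20 = 0.16 matches the joint entry. So Region and Brand are independent.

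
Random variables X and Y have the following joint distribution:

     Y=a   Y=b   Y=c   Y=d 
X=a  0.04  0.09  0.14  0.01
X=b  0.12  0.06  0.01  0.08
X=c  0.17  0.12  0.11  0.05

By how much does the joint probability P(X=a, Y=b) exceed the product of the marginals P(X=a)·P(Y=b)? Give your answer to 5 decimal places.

P(X=a) = 0.04 + 0.09 + 0.14 + 0.01 = 0.28.
P(Y=b) = 0.09 + 0.06 + 0.12 = 0.27.
P(X=a, Y=b) − P(X=a)P(Y=b) = 0.09 − 0.28×0.27 = 0.01440.

0.01440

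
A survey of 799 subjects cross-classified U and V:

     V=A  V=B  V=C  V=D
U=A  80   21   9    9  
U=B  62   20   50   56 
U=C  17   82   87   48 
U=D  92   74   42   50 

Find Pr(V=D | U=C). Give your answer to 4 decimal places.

0.2051

Total with U=C: 17 + 82 + 87 + 48 = 234.
P(V=D | U=C) = 48/234 = 0.2051.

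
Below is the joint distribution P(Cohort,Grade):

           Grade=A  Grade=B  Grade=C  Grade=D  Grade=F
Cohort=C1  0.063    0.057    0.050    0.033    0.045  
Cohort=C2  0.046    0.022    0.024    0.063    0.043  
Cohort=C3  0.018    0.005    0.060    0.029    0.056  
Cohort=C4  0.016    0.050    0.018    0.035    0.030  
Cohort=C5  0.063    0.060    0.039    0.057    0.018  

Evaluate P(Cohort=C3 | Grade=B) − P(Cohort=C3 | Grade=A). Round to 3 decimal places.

-0.062

P(Grade=B) = 0.057 + 0.022 + 0.005 + 0.050 + 0.060 = 0.194; P(Cohort=C3 | Grade=B) = 0.005/0.194 = 0.0258.
P(Grade=A) = 0.063 + 0.046 + 0.018 + 0.016 + 0.063 = 0.206; P(Cohort=C3 | Grade=A) = 0.018/0.206 = 0.0874.
Difference = -0.062.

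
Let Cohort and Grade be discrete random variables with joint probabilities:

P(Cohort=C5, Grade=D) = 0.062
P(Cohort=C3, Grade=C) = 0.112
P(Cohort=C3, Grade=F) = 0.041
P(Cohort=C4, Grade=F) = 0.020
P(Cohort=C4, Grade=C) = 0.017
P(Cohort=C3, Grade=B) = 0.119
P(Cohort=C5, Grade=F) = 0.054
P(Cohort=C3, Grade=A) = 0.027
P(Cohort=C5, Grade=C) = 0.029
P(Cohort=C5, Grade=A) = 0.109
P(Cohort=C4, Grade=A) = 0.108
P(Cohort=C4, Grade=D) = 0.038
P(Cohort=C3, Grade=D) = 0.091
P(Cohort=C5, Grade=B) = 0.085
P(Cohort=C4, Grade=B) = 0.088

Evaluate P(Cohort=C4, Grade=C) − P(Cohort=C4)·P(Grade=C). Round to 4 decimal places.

P(Cohort=C4) = 0.108 + 0.088 + 0.017 + 0.038 + 0.020 = 0.271.
P(Grade=C) = 0.112 + 0.017 + 0.029 = 0.158.
P(Cohort=C4, Grade=C) − P(Cohort=C4)P(Grade=C) = 0.017 − 0.271×0.158 = -0.0258.

-0.0258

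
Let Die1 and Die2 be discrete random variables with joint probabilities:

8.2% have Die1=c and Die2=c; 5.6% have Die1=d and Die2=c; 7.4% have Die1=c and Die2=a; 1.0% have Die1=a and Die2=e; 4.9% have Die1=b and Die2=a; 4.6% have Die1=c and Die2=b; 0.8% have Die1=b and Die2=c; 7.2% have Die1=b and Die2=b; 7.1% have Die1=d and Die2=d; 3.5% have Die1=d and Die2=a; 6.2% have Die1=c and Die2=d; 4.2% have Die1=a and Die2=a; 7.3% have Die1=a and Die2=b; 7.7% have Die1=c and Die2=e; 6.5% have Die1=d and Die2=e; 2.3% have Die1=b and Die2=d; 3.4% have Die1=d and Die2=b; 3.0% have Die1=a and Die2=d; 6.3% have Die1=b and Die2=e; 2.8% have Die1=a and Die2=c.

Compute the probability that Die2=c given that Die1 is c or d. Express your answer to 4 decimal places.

P(Die1=c) = 0.074 + 0.046 + 0.082 + 0.062 + 0.077 = 0.341.
P(Die1=d) = 0.035 + 0.034 + 0.056 + 0.071 + 0.065 = 0.261.
P(Die1 ∈ {c, d}) = 0.341 + 0.261 = 0.602; P(Die2=c, Die1 ∈ {c, d}) = 0.082 + 0.056 = 0.138.
P(Die2=c | Die1 ∈ {c, d}) = 0.138/0.602 = 0.2292.

0.2292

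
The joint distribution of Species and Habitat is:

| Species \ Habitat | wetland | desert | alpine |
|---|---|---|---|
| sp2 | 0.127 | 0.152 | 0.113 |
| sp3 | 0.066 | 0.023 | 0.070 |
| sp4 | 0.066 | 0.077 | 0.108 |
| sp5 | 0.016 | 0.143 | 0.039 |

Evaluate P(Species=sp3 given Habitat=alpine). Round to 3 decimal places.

P(Habitat=alpine) = 0.113 + 0.070 + 0.108 + 0.039 = 0.330.
P(Species=sp3 | Habitat=alpine) = 0.070/0.330 = 0.212.

0.212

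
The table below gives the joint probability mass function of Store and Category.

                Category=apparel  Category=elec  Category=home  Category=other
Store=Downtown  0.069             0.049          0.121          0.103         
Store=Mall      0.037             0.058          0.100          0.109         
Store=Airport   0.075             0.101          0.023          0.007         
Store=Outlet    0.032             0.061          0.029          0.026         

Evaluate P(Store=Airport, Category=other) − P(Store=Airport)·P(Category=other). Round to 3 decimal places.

P(Store=Airport) = 0.075 + 0.101 + 0.023 + 0.007 = 0.206.
P(Category=other) = 0.103 + 0.109 + 0.007 + 0.026 = 0.245.
P(Store=Airport, Category=other) − P(Store=Airport)P(Category=other) = 0.007 − 0.206×0.245 = -0.043.

-0.043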